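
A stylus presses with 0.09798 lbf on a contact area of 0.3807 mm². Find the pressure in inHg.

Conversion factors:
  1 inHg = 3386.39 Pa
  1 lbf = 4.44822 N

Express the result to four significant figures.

338.1 inHg

0.09798 lbf × 4.44822 = 0.435837 N
0.3807 mm² × 10⁻⁶ = 3.807×10⁻⁷ m²
P = F / A = 0.435837 N / 3.807×10⁻⁷ m² = 1.14483×10⁶ Pa
1.14483×10⁶ Pa ÷ (3386.39 Pa/inHg) = 338.068 inHg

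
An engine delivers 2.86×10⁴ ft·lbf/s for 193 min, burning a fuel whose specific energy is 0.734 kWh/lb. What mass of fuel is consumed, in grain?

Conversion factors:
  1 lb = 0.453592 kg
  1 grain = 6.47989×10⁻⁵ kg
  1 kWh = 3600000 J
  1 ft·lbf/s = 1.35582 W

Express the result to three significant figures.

2.86×10⁴ ft·lbf/s → 38776.5 W
193 min → 11580 s
E = P × t = 38776.5 × 11580 = 4.49032×10⁸ J
0.734 kWh/lb → 5.8255×10⁶ J/kg
m = E / e_s = 4.49032×10⁸ / 5.8255×10⁶ = 77.0804 kg
In grain: 77.0804 / 6.47989×10⁻⁵ = 1.18953×10⁶ grain

1.19×10⁶ grain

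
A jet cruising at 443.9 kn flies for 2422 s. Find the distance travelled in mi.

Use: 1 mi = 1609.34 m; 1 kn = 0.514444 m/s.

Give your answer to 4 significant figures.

343.7 mi

443.9 kn × 0.514444 → 228.362 m/s
d = v × t = 228.362 m/s × 2422 s = 553093 m
553093 m ÷ (1609.34 m/mi) = 343.677 mi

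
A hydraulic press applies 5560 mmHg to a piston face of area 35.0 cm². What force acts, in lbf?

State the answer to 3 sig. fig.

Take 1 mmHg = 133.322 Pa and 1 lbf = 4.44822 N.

583 lbf

5560 mmHg × 133.322 = 741270 Pa
35.0 cm² × 0.0001 = 0.0035 m²
F = P × A = 741270 Pa × 0.0035 m² = 2594.45 N
2594.45 N ÷ (4.44822 N/lbf) = 583.256 lbf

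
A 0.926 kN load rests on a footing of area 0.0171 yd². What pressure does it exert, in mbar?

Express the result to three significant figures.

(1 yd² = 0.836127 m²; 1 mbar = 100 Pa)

648 mbar

0.926 kN × 1000 = 926 N
0.0171 yd² × 0.836127 = 0.0142978 m²
P = F / A = 926 N / 0.0142978 m² = 64765.2 Pa
64765.2 Pa ÷ (100 Pa/mbar) = 647.652 mbar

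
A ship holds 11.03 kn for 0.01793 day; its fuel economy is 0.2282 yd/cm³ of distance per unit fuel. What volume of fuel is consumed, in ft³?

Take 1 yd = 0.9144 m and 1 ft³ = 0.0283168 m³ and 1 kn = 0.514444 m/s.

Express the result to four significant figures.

1.488 ft³

11.03 kn → 5.67432 m/s
0.01793 day → 1549.15 s
d = v × t = 5.67432 × 1549.15 = 8790.37 m
0.2282 yd/cm³ → 208666 m/m³
V = d / (distance per unit fuel) = 8790.37 / 208666 = 0.0421265 m³
In ft³: 0.0421265 / 0.0283168 = 1.48769 ft³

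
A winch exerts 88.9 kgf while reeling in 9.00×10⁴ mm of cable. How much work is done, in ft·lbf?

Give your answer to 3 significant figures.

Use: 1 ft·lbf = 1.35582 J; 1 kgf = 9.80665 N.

88.9 kgf × 9.80665 = 871.811 N
9.00×10⁴ mm × 0.001 = 90 m
W = F × d = 871.811 N × 90 m = 78463 J
78463 J ÷ (1.35582 J/ft·lbf) = 57871.3 ft·lbf

5.79×10⁴ ft·lbf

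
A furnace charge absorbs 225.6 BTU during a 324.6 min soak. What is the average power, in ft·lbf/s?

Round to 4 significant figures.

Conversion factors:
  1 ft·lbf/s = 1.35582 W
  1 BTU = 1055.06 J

9.014 ft·lbf/s

225.6 BTU × 1055.06 = 238022 J
324.6 min × 60 = 19476 s
P = E / t = 238022 J / 19476 s = 12.2213 W
12.2213 W ÷ (1.35582 W/ft·lbf/s) = 9.01395 ft·lbf/s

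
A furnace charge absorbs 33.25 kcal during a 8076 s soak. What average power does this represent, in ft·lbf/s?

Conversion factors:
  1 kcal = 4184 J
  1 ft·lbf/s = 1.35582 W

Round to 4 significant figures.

33.25 kcal × 4184 = 139118 J
P = E / t = 139118 J / 8076 s = 17.2261 W
17.2261 W ÷ (1.35582 W/ft·lbf/s) = 12.7053 ft·lbf/s

12.71 ft·lbf/s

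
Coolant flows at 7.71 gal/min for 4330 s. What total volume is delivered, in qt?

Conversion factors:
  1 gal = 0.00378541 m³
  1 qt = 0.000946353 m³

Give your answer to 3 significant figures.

7.71 gal/min → 4.86425×10⁻⁴ m³/s
V = Q × t = 4.86425×10⁻⁴ × 4330 = 2.10622 m³
In qt: 2.10622 / 0.000946353 = 2225.62 qt

2230 qt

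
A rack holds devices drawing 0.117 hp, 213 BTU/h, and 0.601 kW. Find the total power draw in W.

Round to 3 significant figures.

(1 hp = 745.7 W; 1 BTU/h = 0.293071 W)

0.117 hp × 745.7 → 87.2469 W
213 BTU/h × 0.293071 → 62.4241 W
0.601 kW × 1000 → 601 W
Sum: 87.2469 + 62.4241 + 601 = 750.671 W

751 W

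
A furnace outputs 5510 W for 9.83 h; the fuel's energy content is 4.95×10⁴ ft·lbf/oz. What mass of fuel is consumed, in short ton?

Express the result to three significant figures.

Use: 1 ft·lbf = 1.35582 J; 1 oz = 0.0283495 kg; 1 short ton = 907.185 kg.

9.83 h → 35388 s
E = P × t = 5510 × 35388 = 1.94988×10⁸ J
4.95×10⁴ ft·lbf/oz → 2.36735×10⁶ J/kg
m = E / e_s = 1.94988×10⁸ / 2.36735×10⁶ = 82.3655 kg
In short ton: 82.3655 / 907.185 = 0.0907924 short ton

0.0908 short ton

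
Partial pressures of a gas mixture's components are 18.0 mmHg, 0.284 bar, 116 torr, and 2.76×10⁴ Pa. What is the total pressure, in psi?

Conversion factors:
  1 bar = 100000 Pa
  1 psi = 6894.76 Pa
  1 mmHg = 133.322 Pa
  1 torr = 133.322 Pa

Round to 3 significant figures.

18.0 mmHg × 133.322 = 2399.8 Pa
0.284 bar × 100000 = 28400 Pa
116 torr × 133.322 = 15465.4 Pa
2.76×10⁴ Pa (already Pa)
Sum: 2399.8 + 28400 + 15465.4 + 27600 = 73865.2 Pa
In psi: 73865.2 / 6894.76 = 10.7132 psi

10.7 psi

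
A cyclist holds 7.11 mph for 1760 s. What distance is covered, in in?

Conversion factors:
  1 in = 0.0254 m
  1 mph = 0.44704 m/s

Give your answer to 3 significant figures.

7.11 mph × 0.44704 = 3.17845 m/s
d = v × t = 3.17845 m/s × 1760 s = 5594.07 m
5594.07 m ÷ (0.0254 m/in) = 220239 in

2.20×10⁵ in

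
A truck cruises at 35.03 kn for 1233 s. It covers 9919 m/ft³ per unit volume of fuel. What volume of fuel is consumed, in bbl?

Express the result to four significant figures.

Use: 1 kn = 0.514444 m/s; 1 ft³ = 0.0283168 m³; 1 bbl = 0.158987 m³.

35.03 kn → 18.021 m/s
d = v × t = 18.021 × 1233 = 22219.9 m
9919 m/ft³ → 350287 m/m³
V = d / (distance per unit fuel) = 22219.9 / 350287 = 0.0634334 m³
In bbl: 0.0634334 / 0.158987 = 0.398985 bbl

0.3990 bbl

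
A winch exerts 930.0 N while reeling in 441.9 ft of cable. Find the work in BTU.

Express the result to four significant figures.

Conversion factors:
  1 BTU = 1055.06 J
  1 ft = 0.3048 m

441.9 ft × 0.3048 → 134.691 m
W = F × d = 930 N × 134.691 m = 125263 J
125263 J ÷ (1055.06 J/BTU) = 118.726 BTU

118.7 BTU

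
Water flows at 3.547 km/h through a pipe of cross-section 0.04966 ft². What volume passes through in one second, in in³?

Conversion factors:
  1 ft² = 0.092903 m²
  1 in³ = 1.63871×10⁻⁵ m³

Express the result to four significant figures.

277.4 in³

3.547 km/h × (1/3.6) → 0.985278 m/s
0.04966 ft² × 0.092903 → 0.00461356 m²
V = v × A × t = 0.985278 m/s × 0.00461356 m² × 1 s = 0.00454564 m³
0.00454564 m³ ÷ (1.63871×10⁻⁵ m³/in³) = 277.391 in³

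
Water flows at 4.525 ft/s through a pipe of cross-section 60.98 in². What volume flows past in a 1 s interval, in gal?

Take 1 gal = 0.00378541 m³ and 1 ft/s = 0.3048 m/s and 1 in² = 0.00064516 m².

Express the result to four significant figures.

14.33 gal

4.525 ft/s × 0.3048 = 1.37922 m/s
60.98 in² × 0.00064516 = 0.0393419 m²
V = v × A × t = 1.37922 m/s × 0.0393419 m² × 1 s = 0.0542611 m³
0.0542611 m³ ÷ (0.00378541 m³/gal) = 14.3343 gal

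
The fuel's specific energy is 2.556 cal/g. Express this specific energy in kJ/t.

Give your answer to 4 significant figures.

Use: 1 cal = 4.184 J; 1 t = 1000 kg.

1.069×10⁴ kJ/t

2.556 cal/g × 4.184 J/cal ÷ 0.001 kg/g = 10694.3 J/kg
10694.3 J/kg ÷ 1000 J/kJ × 1000 kg/t = 10694.3 kJ/t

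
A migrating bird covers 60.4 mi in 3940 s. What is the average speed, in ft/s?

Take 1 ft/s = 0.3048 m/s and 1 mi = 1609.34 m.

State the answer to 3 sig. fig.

60.4 mi × 1609.34 = 97204.1 m
v = d / t = 97204.1 m / 3940 s = 24.6711 m/s
24.6711 m/s ÷ (0.3048 m/s/ft/s) = 80.9419 ft/s

80.9 ft/s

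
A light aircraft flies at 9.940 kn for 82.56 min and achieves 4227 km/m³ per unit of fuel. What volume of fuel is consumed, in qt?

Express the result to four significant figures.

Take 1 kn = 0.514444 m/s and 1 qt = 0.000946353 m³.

6.332 qt

9.940 kn → 5.11357 m/s
82.56 min → 4953.6 s
d = v × t = 5.11357 × 4953.6 = 25330.6 m
4227 km/m³ → 4.227×10⁶ m/m³
V = d / (distance per unit fuel) = 25330.6 / 4.227×10⁶ = 0.00599257 m³
In qt: 0.00599257 / 0.000946353 = 6.33228 qt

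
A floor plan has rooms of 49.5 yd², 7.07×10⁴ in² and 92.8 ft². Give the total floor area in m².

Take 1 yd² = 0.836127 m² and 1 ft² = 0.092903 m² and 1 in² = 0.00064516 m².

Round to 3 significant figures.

95.6 m²

49.5 yd² × 0.836127 = 41.3883 m²
7.07×10⁴ in² × 0.00064516 = 45.6128 m²
92.8 ft² × 0.092903 = 8.6214 m²
Combined: 41.3883 + 45.6128 + 8.6214 = 95.6225 m²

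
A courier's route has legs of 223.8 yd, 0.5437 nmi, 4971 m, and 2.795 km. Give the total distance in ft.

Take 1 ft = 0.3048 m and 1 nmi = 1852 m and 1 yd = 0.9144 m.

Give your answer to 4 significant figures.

223.8 yd × 0.9144 = 204.643 m
0.5437 nmi × 1852 = 1006.93 m
4971 m (already m)
2.795 km × 1000 = 2795 m
Sum: 204.643 + 1006.93 + 4971 + 2795 = 8977.57 m
In ft: 8977.57 / 0.3048 = 29454 ft

2.945×10⁴ ft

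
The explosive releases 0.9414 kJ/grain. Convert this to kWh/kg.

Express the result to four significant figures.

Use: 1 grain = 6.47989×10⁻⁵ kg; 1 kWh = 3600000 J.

0.9414 kJ/grain × 1000 J/kJ ÷ 6.47989×10⁻⁵ kg/grain = 1.4528×10⁷ J/kg
1.4528×10⁷ J/kg ÷ 3600000 J/kWh = 4.03556 kWh/kg

4.036 kWh/kg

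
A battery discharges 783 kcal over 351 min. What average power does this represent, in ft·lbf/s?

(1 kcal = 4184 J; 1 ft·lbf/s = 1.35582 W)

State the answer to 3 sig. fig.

115 ft·lbf/s

783 kcal × 4184 → 3.27607×10⁶ J
351 min × 60 → 21060 s
P = E / t = 3.27607×10⁶ J / 21060 s = 155.559 W
155.559 W ÷ (1.35582 W/ft·lbf/s) = 114.734 ft·lbf/s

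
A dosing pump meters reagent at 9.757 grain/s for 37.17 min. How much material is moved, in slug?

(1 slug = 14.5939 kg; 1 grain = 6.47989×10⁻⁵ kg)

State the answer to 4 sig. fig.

9.757 grain/s → 6.32243×10⁻⁴ kg/s
37.17 min → 2230.2 s
m = ṁ × t = 6.32243×10⁻⁴ × 2230.2 = 1.41003 kg
In slug: 1.41003 / 14.5939 = 0.0966178 slug

0.09662 slug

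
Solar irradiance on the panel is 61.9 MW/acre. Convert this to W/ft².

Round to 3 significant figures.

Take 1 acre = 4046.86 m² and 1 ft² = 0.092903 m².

1420 W/ft²

61.9 MW/acre × 1000000 W/MW ÷ 4046.86 m²/acre = 15295.8 W/m²
15295.8 W/m² × 0.092903 m²/ft² = 1421.03 W/ft²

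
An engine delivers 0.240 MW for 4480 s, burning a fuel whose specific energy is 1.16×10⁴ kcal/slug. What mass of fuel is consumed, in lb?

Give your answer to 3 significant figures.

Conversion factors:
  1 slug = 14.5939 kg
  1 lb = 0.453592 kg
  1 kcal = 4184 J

0.240 MW → 240000 W
E = P × t = 240000 × 4480 = 1.0752×10⁹ J
1.16×10⁴ kcal/slug → 3.32566×10⁶ J/kg
m = E / e_s = 1.0752×10⁹ / 3.32566×10⁶ = 323.304 kg
In lb: 323.304 / 0.453592 = 712.764 lb

713 lb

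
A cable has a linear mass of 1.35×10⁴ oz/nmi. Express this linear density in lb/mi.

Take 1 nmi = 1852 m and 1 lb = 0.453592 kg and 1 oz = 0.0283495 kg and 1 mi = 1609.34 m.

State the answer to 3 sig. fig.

1.35×10⁴ oz/nmi × 0.0283495 kg/oz ÷ 1852 m/nmi = 0.206651 kg/m
0.206651 kg/m ÷ 0.453592 kg/lb × 1609.34 m/mi = 733.196 lb/mi

733 lb/mi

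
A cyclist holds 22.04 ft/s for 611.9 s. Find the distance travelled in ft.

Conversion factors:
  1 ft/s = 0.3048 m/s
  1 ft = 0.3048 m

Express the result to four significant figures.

22.04 ft/s × 0.3048 → 6.71779 m/s
d = v × t = 6.71779 m/s × 611.9 s = 4110.62 m
4110.62 m ÷ (0.3048 m/ft) = 13486.3 ft

1.349×10⁴ ft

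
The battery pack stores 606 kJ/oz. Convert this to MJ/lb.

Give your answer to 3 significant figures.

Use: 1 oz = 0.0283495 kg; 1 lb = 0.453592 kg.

9.70 MJ/lb

606 kJ/oz × 1000 J/kJ ÷ 0.0283495 kg/oz = 2.1376×10⁷ J/kg
2.1376×10⁷ J/kg ÷ 1000000 J/MJ × 0.453592 kg/lb = 9.69598 MJ/lb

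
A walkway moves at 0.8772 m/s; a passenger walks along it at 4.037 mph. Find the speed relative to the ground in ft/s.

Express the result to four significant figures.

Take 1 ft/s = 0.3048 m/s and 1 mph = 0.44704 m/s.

8.799 ft/s

0.8772 m/s (already m/s)
4.037 mph × 0.44704 → 1.8047 m/s
Sum: 0.8772 + 1.8047 = 2.6819 m/s
In ft/s: 2.6819 / 0.3048 = 8.79888 ft/s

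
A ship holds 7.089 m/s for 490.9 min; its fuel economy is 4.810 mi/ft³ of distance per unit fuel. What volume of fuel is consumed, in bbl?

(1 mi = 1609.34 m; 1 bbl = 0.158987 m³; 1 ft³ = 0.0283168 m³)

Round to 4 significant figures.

4.804 bbl

490.9 min → 29454 s
d = v × t = 7.089 × 29454 = 208799 m
4.810 mi/ft³ → 273369 m/m³
V = d / (distance per unit fuel) = 208799 / 273369 = 0.763799 m³
In bbl: 0.763799 / 0.158987 = 4.80416 bbl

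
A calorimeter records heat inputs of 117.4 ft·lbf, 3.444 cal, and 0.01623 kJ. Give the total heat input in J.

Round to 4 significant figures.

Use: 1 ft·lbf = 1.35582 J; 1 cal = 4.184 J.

117.4 ft·lbf × 1.35582 = 159.173 J
3.444 cal × 4.184 = 14.4097 J
0.01623 kJ × 1000 = 16.23 J
Sum: 159.173 + 14.4097 + 16.23 = 189.813 J

189.8 J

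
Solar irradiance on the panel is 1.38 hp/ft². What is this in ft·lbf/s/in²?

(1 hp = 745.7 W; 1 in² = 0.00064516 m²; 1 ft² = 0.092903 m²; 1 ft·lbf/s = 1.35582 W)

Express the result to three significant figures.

1.38 hp/ft² × 745.7 W/hp ÷ 0.092903 m²/ft² = 11076.8 W/m²
11076.8 W/m² ÷ 1.35582 W/ft·lbf/s × 0.00064516 m²/in² = 5.27084 ft·lbf/s/in²

5.27 ft·lbf/s/in²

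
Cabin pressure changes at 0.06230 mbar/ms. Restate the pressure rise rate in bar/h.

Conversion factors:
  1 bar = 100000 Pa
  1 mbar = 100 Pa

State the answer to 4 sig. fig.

224.3 bar/h

0.06230 mbar/ms × 100 Pa/mbar ÷ 0.001 s/ms = 6230 Pa/s
6230 Pa/s ÷ 100000 Pa/bar × 3600 s/h = 224.28 bar/h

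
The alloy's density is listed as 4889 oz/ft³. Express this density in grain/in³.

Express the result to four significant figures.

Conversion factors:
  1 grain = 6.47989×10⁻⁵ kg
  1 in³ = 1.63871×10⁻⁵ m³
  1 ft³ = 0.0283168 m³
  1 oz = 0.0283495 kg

1238 grain/in³

4889 oz/ft³ × 0.0283495 kg/oz ÷ 0.0283168 m³/ft³ = 4894.65 kg/m³
4894.65 kg/m³ ÷ 6.47989×10⁻⁵ kg/grain × 1.63871×10⁻⁵ m³/in³ = 1237.82 grain/in³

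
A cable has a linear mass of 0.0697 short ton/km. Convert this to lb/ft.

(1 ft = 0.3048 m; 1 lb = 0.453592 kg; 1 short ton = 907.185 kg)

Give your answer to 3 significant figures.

0.0697 short ton/km × 907.185 kg/short ton ÷ 1000 m/km = 0.0632308 kg/m
0.0632308 kg/m ÷ 0.453592 kg/lb × 0.3048 m/ft = 0.0424892 lb/ft

0.0425 lb/ft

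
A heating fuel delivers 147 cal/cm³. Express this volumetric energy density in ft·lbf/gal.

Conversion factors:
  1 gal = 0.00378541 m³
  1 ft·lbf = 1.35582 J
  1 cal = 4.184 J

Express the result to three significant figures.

1.72×10⁶ ft·lbf/gal

147 cal/cm³ × 4.184 J/cal ÷ 10⁻⁶ m³/cm³ = 6.15048×10⁸ J/m³
6.15048×10⁸ J/m³ ÷ 1.35582 J/ft·lbf × 0.00378541 m³/gal = 1.7172×10⁶ ft·lbf/gal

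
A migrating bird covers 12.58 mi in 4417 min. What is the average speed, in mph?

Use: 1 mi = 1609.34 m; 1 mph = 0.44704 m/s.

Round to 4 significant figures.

0.1709 mph

12.58 mi × 1609.34 → 20245.5 m
4417 min × 60 → 265020 s
v = d / t = 20245.5 m / 265020 s = 0.0763923 m/s
0.0763923 m/s ÷ (0.44704 m/s/mph) = 0.170885 mph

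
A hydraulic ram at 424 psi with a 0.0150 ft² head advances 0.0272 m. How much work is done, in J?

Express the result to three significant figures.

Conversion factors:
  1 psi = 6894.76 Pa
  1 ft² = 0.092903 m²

111 J

424 psi → 2.92338×10⁶ Pa
0.0150 ft² → 0.00139354 m²
F = P × A = 2.92338×10⁶ × 0.00139354 = 4073.85 N
W = F × d = 4073.85 × 0.0272 = 110.809 J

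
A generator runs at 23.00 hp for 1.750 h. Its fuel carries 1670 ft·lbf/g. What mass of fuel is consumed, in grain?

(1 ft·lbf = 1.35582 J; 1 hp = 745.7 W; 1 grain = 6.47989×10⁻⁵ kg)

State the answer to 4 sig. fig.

23.00 hp → 17151.1 W
1.750 h → 6300 s
E = P × t = 17151.1 × 6300 = 1.08052×10⁸ J
1670 ft·lbf/g → 2.26422×10⁶ J/kg
m = E / e_s = 1.08052×10⁸ / 2.26422×10⁶ = 47.7215 kg
In grain: 47.7215 / 6.47989×10⁻⁵ = 736455 grain

7.365×10⁵ grain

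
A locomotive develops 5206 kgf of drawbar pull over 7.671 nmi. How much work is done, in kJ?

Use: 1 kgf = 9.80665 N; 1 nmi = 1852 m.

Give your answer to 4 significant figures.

7.253×10⁵ kJ

5206 kgf × 9.80665 → 51053.4 N
7.671 nmi × 1852 → 14206.7 m
W = F × d = 51053.4 N × 14206.7 m = 7.253×10⁸ J
7.253×10⁸ J ÷ (1000 J/kJ) = 725300 kJ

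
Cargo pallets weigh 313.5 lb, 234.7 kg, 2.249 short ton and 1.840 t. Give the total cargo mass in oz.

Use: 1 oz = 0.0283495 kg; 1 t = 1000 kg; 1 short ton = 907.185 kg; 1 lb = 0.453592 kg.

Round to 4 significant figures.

313.5 lb × 0.453592 = 142.201 kg
234.7 kg (already kg)
2.249 short ton × 907.185 = 2040.26 kg
1.840 t × 1000 = 1840 kg
Sum: 142.201 + 234.7 + 2040.26 + 1840 = 4257.16 kg
In oz: 4257.16 / 0.0283495 = 150167 oz

1.502×10⁵ oz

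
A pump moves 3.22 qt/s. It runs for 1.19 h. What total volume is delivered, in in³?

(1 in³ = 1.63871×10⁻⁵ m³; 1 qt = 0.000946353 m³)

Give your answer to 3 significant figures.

7.97×10⁵ in³

3.22 qt/s → 0.00304726 m³/s
1.19 h → 4284 s
V = Q × t = 0.00304726 × 4284 = 13.0545 m³
In in³: 13.0545 / 1.63871×10⁻⁵ = 796633 in³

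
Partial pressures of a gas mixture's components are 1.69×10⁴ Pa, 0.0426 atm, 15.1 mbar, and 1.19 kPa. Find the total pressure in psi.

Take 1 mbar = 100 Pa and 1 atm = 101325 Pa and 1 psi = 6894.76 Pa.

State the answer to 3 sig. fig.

3.47 psi

1.69×10⁴ Pa (already Pa)
0.0426 atm × 101325 = 4316.44 Pa
15.1 mbar × 100 = 1510 Pa
1.19 kPa × 1000 = 1190 Pa
Combined: 16900 + 4316.44 + 1510 + 1190 = 23916.4 Pa
In psi: 23916.4 / 6894.76 = 3.46878 psi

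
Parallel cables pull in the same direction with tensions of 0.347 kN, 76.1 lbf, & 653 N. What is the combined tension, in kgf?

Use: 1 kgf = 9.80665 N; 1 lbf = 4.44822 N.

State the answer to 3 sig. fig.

136 kgf

0.347 kN × 1000 = 347 N
76.1 lbf × 4.44822 = 338.51 N
653 N (already N)
Sum: 347 + 338.51 + 653 = 1338.51 N
In kgf: 1338.51 / 9.80665 = 136.49 kgf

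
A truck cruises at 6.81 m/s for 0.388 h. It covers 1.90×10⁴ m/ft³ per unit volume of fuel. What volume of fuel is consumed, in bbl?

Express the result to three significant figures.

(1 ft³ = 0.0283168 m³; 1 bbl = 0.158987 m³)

0.388 h → 1396.8 s
d = v × t = 6.81 × 1396.8 = 9512.21 m
1.90×10⁴ m/ft³ → 670980 m/m³
V = d / (distance per unit fuel) = 9512.21 / 670980 = 0.0141766 m³
In bbl: 0.0141766 / 0.158987 = 0.0891683 bbl

0.0892 bbl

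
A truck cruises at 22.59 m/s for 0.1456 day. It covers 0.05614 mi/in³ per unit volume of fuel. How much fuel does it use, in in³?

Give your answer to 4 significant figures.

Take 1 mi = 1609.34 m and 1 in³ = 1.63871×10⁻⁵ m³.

0.1456 day → 12579.8 s
d = v × t = 22.59 × 12579.8 = 284178 m
0.05614 mi/in³ → 5.51338×10⁶ m/m³
V = d / (distance per unit fuel) = 284178 / 5.51338×10⁶ = 0.0515433 m³
In in³: 0.0515433 / 1.63871×10⁻⁵ = 3145.36 in³

3145 in³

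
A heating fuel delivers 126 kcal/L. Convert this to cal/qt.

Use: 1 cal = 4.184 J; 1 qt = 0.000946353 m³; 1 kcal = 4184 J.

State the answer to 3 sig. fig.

126 kcal/L × 4184 J/kcal ÷ 0.001 m³/L = 5.27184×10⁸ J/m³
5.27184×10⁸ J/m³ ÷ 4.184 J/cal × 0.000946353 m³/qt = 119240 cal/qt

1.19×10⁵ cal/qt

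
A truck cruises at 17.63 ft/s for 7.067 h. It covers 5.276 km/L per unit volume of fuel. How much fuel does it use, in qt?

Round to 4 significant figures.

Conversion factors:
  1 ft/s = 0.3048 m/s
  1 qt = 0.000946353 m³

17.63 ft/s → 5.37362 m/s
7.067 h → 25441.2 s
d = v × t = 5.37362 × 25441.2 = 136711 m
5.276 km/L → 5.276×10⁶ m/m³
V = d / (distance per unit fuel) = 136711 / 5.276×10⁶ = 0.0259119 m³
In qt: 0.0259119 / 0.000946353 = 27.3808 qt

27.38 qt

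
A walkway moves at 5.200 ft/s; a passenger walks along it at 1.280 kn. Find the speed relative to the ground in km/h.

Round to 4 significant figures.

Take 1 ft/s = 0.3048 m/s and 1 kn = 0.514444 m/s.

5.200 ft/s × 0.3048 = 1.58496 m/s
1.280 kn × 0.514444 = 0.658488 m/s
Total: 1.58496 + 0.658488 = 2.24345 m/s
In km/h: 2.24345 / (1/3.6) = 8.07642 km/h

8.076 km/h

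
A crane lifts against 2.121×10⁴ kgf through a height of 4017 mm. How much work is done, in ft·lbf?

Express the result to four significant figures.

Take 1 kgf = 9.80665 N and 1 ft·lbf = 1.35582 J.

6.163×10⁵ ft·lbf

2.121×10⁴ kgf × 9.80665 → 207999 N
4017 mm × 0.001 → 4.017 m
W = F × d = 207999 N × 4.017 m = 835532 J
835532 J ÷ (1.35582 J/ft·lbf) = 616256 ft·lbf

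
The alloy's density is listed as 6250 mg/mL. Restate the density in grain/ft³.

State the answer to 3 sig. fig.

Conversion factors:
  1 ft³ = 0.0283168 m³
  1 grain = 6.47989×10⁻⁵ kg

6250 mg/mL × 10⁻⁶ kg/mg ÷ 10⁻⁶ m³/mL = 6250 kg/m³
6250 kg/m³ ÷ 6.47989×10⁻⁵ kg/grain × 0.0283168 m³/ft³ = 2.73122×10⁶ grain/ft³

2.73×10⁶ grain/ft³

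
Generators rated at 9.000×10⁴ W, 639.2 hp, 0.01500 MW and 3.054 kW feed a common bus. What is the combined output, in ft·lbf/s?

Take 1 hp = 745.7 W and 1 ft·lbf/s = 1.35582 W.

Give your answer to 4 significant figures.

9.000×10⁴ W (already W)
639.2 hp × 745.7 = 476651 W
0.01500 MW × 1000000 = 15000 W
3.054 kW × 1000 = 3054 W
Combined: 90000 + 476651 + 15000 + 3054 = 584705 W
In ft·lbf/s: 584705 / 1.35582 = 431256 ft·lbf/s

4.313×10⁵ ft·lbf/s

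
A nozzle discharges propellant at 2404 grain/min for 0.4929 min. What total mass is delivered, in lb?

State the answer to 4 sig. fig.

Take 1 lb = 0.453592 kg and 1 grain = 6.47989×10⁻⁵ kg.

2404 grain/min → 0.00259628 kg/s
0.4929 min → 29.574 s
m = ṁ × t = 0.00259628 × 29.574 = 0.0767824 kg
In lb: 0.0767824 / 0.453592 = 0.169276 lb

0.1693 lb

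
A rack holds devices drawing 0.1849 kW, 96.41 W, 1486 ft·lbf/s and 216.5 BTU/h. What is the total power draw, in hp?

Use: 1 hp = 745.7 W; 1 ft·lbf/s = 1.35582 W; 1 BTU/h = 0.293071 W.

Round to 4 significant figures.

0.1849 kW × 1000 → 184.9 W
96.41 W (already W)
1486 ft·lbf/s × 1.35582 → 2014.75 W
216.5 BTU/h × 0.293071 → 63.4499 W
Total: 184.9 + 96.41 + 2014.75 + 63.4499 = 2359.51 W
In hp: 2359.51 / 745.7 = 3.16415 hp

3.164 hp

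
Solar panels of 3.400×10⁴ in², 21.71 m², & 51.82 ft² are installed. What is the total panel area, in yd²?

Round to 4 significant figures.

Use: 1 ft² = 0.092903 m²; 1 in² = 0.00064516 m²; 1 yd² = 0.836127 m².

3.400×10⁴ in² × 0.00064516 → 21.9354 m²
21.71 m² (already m²)
51.82 ft² × 0.092903 → 4.81423 m²
Sum: 21.9354 + 21.71 + 4.81423 = 48.4596 m²
In yd²: 48.4596 / 0.836127 = 57.9572 yd²

57.96 yd²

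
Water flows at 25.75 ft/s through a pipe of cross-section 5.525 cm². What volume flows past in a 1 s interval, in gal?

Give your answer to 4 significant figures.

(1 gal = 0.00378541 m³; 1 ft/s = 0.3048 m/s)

1.146 gal

25.75 ft/s × 0.3048 → 7.8486 m/s
5.525 cm² × 0.0001 → 5.525×10⁻⁴ m²
V = v × A × t = 7.8486 m/s × 5.525×10⁻⁴ m² × 1 s = 0.00433635 m³
0.00433635 m³ ÷ (0.00378541 m³/gal) = 1.14554 gal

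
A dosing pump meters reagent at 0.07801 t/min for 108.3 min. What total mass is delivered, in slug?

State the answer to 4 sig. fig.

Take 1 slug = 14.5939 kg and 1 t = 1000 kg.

0.07801 t/min → 1.30017 kg/s
108.3 min → 6498 s
m = ṁ × t = 1.30017 × 6498 = 8448.5 kg
In slug: 8448.5 / 14.5939 = 578.906 slug

578.9 slug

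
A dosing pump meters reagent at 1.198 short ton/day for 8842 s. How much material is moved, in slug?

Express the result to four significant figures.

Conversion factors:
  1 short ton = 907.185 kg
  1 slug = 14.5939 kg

1.198 short ton/day → 0.0125788 kg/s
m = ṁ × t = 0.0125788 × 8842 = 111.222 kg
In slug: 111.222 / 14.5939 = 7.62113 slug

7.621 slug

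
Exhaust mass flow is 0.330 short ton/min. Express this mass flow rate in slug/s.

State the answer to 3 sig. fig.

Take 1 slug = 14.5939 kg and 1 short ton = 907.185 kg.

0.342 slug/s

0.330 short ton/min × 907.185 kg/short ton ÷ 60 s/min = 4.98952 kg/s
4.98952 kg/s ÷ 14.5939 kg/slug = 0.341891 slug/s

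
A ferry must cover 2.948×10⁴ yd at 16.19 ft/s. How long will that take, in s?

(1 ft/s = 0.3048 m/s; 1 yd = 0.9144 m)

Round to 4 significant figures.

5463 s

2.948×10⁴ yd × 0.9144 → 26956.5 m
16.19 ft/s × 0.3048 → 4.93471 m/s
t = d / v = 26956.5 m / 4.93471 m/s = 5462.63 s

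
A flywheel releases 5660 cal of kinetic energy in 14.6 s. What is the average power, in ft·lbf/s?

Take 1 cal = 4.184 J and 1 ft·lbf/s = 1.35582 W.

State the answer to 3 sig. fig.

1200 ft·lbf/s

5660 cal × 4.184 = 23681.4 J
P = E / t = 23681.4 J / 14.6 s = 1622.01 W
1622.01 W ÷ (1.35582 W/ft·lbf/s) = 1196.33 ft·lbf/s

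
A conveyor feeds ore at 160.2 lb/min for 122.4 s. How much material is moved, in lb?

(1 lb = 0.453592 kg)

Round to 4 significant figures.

326.8 lb

160.2 lb/min → 1.21109 kg/s
m = ṁ × t = 1.21109 × 122.4 = 148.237 kg
In lb: 148.237 / 0.453592 = 326.807 lb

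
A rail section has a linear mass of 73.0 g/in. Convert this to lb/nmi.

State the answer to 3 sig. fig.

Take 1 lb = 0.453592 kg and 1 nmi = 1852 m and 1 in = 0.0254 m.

1.17×10⁴ lb/nmi

73.0 g/in × 0.001 kg/g ÷ 0.0254 m/in = 2.87402 kg/m
2.87402 kg/m ÷ 0.453592 kg/lb × 1852 m/nmi = 11734.5 lb/nmi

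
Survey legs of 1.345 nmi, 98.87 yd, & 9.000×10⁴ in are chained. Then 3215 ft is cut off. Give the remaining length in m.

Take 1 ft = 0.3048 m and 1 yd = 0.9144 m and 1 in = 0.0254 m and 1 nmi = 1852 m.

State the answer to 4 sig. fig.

3887 m

1.345 nmi × 1852 → 2490.94 m
98.87 yd × 0.9144 → 90.4067 m
9.000×10⁴ in × 0.0254 → 2286 m
3215 ft × 0.3048 → 979.932 m
Sum: 2490.94 + 90.4067 + 2286 − 979.932 = 3887.41 m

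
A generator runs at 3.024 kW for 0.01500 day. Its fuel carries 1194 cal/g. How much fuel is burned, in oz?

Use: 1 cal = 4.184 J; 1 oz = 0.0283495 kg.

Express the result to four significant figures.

3.024 kW → 3024 W
0.01500 day → 1296 s
E = P × t = 3024 × 1296 = 3.9191×10⁶ J
1194 cal/g → 4.9957×10⁶ J/kg
m = E / e_s = 3.9191×10⁶ / 4.9957×10⁶ = 0.784495 kg
In oz: 0.784495 / 0.0283495 = 27.6723 oz

27.67 oz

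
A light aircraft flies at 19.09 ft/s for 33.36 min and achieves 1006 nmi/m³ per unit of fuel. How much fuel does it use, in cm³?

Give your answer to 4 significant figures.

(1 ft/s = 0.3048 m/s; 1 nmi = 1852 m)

19.09 ft/s → 5.81863 m/s
33.36 min → 2001.6 s
d = v × t = 5.81863 × 2001.6 = 11646.6 m
1006 nmi/m³ → 1.86311×10⁶ m/m³
V = d / (distance per unit fuel) = 11646.6 / 1.86311×10⁶ = 0.00625116 m³
In cm³: 0.00625116 / 10⁻⁶ = 6251.16 cm³

6251 cm³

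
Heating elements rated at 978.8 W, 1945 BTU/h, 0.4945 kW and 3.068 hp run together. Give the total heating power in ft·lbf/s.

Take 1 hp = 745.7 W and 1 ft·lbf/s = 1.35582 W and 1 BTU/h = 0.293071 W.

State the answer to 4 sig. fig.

978.8 W (already W)
1945 BTU/h × 0.293071 = 570.023 W
0.4945 kW × 1000 = 494.5 W
3.068 hp × 745.7 = 2287.81 W
Combined: 978.8 + 570.023 + 494.5 + 2287.81 = 4331.13 W
In ft·lbf/s: 4331.13 / 1.35582 = 3194.47 ft·lbf/s

3194 ft·lbf/s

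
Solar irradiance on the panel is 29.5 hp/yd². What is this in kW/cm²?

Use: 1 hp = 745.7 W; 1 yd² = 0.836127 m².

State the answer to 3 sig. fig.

29.5 hp/yd² × 745.7 W/hp ÷ 0.836127 m²/yd² = 26309.6 W/m²
26309.6 W/m² ÷ 1000 W/kW × 0.0001 m²/cm² = 0.00263096 kW/cm²

0.00263 kW/cm²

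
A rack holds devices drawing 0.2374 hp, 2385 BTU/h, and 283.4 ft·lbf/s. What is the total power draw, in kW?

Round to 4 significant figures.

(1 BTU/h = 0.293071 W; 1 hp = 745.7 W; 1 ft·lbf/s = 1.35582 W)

0.2374 hp × 745.7 = 177.029 W
2385 BTU/h × 0.293071 = 698.974 W
283.4 ft·lbf/s × 1.35582 = 384.239 W
Sum: 177.029 + 698.974 + 384.239 = 1260.24 W
In kW: 1260.24 / 1000 = 1.26024 kW

1.260 kW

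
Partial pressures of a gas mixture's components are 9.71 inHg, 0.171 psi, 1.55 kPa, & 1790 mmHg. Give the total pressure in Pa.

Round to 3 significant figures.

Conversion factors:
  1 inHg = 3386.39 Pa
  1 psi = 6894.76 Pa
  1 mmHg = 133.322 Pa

2.74×10⁵ Pa

9.71 inHg × 3386.39 → 32881.8 Pa
0.171 psi × 6894.76 → 1179 Pa
1.55 kPa × 1000 → 1550 Pa
1790 mmHg × 133.322 → 238646 Pa
Total: 32881.8 + 1179 + 1550 + 238646 = 274257 Pa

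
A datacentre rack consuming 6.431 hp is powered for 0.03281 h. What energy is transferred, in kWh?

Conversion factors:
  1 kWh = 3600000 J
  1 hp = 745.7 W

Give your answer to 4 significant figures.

0.1573 kWh

6.431 hp × 745.7 = 4795.6 W
0.03281 h × 3600 = 118.116 s
E = P × t = 4795.6 W × 118.116 s = 566437 J
566437 J ÷ (3600000 J/kWh) = 0.157344 kWh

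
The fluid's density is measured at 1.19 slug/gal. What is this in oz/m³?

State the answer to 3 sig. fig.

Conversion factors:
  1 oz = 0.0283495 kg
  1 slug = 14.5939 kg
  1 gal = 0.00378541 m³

1.62×10⁵ oz/m³

1.19 slug/gal × 14.5939 kg/slug ÷ 0.00378541 m³/gal = 4587.81 kg/m³
4587.81 kg/m³ ÷ 0.0283495 kg/oz = 161830 oz/m³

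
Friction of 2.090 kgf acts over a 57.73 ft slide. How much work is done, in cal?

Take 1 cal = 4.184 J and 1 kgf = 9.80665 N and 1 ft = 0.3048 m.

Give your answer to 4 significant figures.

2.090 kgf × 9.80665 → 20.4959 N
57.73 ft × 0.3048 → 17.5961 m
W = F × d = 20.4959 N × 17.5961 m = 360.648 J
360.648 J ÷ (4.184 J/cal) = 86.1969 cal

86.20 cal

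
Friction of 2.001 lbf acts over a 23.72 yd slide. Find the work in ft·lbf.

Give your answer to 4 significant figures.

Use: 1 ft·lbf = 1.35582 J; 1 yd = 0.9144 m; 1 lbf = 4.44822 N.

2.001 lbf × 4.44822 → 8.90089 N
23.72 yd × 0.9144 → 21.6896 m
W = F × d = 8.90089 N × 21.6896 m = 193.057 J
193.057 J ÷ (1.35582 J/ft·lbf) = 142.391 ft·lbf

142.4 ft·lbf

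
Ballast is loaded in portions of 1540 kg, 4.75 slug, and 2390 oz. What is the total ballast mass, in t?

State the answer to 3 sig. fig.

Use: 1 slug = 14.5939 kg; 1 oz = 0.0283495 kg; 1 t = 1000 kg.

1540 kg (already kg)
4.75 slug × 14.5939 = 69.321 kg
2390 oz × 0.0283495 = 67.7553 kg
Total: 1540 + 69.321 + 67.7553 = 1677.08 kg
In t: 1677.08 / 1000 = 1.67708 t

1.68 t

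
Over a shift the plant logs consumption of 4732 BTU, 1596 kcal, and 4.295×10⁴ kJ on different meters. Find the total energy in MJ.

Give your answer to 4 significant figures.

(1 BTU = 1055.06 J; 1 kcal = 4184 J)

54.62 MJ

4732 BTU × 1055.06 = 4.99254×10⁶ J
1596 kcal × 4184 = 6.67766×10⁶ J
4.295×10⁴ kJ × 1000 = 4.295×10⁷ J
Sum: 4.99254×10⁶ + 6.67766×10⁶ + 4.295×10⁷ = 5.46202×10⁷ J
In MJ: 5.46202×10⁷ / 1000000 = 54.6202 MJ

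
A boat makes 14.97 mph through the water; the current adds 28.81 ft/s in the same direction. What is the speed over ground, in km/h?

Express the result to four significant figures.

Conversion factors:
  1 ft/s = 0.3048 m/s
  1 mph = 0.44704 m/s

55.70 km/h

14.97 mph × 0.44704 = 6.69219 m/s
28.81 ft/s × 0.3048 = 8.78129 m/s
Combined: 6.69219 + 8.78129 = 15.4735 m/s
In km/h: 15.4735 / (1/3.6) = 55.7046 km/h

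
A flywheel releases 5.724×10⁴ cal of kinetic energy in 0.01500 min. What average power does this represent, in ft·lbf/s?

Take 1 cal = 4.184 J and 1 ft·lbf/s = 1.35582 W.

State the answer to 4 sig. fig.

1.963×10⁵ ft·lbf/s

5.724×10⁴ cal × 4.184 → 239492 J
0.01500 min × 60 → 0.9 s
P = E / t = 239492 J / 0.9 s = 266102 W
266102 W ÷ (1.35582 W/ft·lbf/s) = 196266 ft·lbf/s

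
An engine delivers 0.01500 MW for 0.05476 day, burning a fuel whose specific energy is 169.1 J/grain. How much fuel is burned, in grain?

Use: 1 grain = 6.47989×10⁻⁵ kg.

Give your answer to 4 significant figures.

0.01500 MW → 15000 W
0.05476 day → 4731.26 s
E = P × t = 15000 × 4731.26 = 7.09689×10⁷ J
169.1 J/grain → 2.60961×10⁶ J/kg
m = E / e_s = 7.09689×10⁷ / 2.60961×10⁶ = 27.1952 kg
In grain: 27.1952 / 6.47989×10⁻⁵ = 419686 grain

4.197×10⁵ grain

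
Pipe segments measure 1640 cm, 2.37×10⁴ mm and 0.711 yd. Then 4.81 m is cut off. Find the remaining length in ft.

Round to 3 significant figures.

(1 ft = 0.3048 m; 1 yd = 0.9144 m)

1640 cm × 0.01 = 16.4 m
2.37×10⁴ mm × 0.001 = 23.7 m
0.711 yd × 0.9144 = 0.650138 m
4.81 m (already m)
Net: 16.4 + 23.7 + 0.650138 − 4.81 = 35.9401 m
In ft: 35.9401 / 0.3048 = 117.914 ft

118 ft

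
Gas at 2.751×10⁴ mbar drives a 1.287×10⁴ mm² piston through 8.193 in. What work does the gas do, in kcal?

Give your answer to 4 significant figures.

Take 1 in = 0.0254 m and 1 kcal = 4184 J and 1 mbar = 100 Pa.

2.751×10⁴ mbar → 2.751×10⁶ Pa
1.287×10⁴ mm² → 0.01287 m²
F = P × A = 2.751×10⁶ × 0.01287 = 35405.4 N
8.193 in → 0.208102 m
W = F × d = 35405.4 × 0.208102 = 7367.93 J
In kcal: 7367.93 / 4184 = 1.76098 kcal

1.761 kcal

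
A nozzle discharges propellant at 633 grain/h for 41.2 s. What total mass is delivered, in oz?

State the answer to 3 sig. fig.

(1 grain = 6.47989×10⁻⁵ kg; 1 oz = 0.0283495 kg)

0.0166 oz

633 grain/h → 1.13938×10⁻⁵ kg/s
m = ṁ × t = 1.13938×10⁻⁵ × 41.2 = 4.69425×10⁻⁴ kg
In oz: 4.69425×10⁻⁴ / 0.0283495 = 0.0165585 oz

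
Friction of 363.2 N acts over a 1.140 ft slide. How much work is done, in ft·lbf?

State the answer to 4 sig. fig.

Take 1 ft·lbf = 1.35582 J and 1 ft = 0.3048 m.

93.08 ft·lbf

1.140 ft × 0.3048 → 0.347472 m
W = F × d = 363.2 N × 0.347472 m = 126.202 J
126.202 J ÷ (1.35582 J/ft·lbf) = 93.0817 ft·lbf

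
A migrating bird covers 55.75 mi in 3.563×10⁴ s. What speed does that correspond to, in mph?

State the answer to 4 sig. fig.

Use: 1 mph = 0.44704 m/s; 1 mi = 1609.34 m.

55.75 mi × 1609.34 → 89720.7 m
v = d / t = 89720.7 m / 35630 s = 2.51812 m/s
2.51812 m/s ÷ (0.44704 m/s/mph) = 5.63287 mph

5.633 mph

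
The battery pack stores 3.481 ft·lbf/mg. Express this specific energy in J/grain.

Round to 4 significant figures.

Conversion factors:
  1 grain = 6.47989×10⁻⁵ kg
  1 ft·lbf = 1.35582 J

305.8 J/grain

3.481 ft·lbf/mg × 1.35582 J/ft·lbf ÷ 10⁻⁶ kg/mg = 4.71961×10⁶ J/kg
4.71961×10⁶ J/kg × 6.47989×10⁻⁵ kg/grain = 305.826 J/grain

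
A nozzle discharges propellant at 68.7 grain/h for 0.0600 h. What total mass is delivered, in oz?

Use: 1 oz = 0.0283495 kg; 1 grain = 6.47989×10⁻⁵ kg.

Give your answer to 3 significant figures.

0.00942 oz

68.7 grain/h → 1.23658×10⁻⁶ kg/s
0.0600 h → 216 s
m = ṁ × t = 1.23658×10⁻⁶ × 216 = 2.67101×10⁻⁴ kg
In oz: 2.67101×10⁻⁴ / 0.0283495 = 0.00942172 oz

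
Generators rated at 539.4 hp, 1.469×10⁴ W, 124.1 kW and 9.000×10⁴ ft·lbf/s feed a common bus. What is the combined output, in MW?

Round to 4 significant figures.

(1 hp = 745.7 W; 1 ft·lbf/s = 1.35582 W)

539.4 hp × 745.7 → 402231 W
1.469×10⁴ W (already W)
124.1 kW × 1000 → 124100 W
9.000×10⁴ ft·lbf/s × 1.35582 → 122024 W
Sum: 402231 + 14690 + 124100 + 122024 = 663045 W
In MW: 663045 / 1000000 = 0.663045 MW

0.6630 MW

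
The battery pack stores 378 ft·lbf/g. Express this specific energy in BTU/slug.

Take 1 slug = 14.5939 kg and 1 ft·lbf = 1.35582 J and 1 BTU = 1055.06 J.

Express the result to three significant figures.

378 ft·lbf/g × 1.35582 J/ft·lbf ÷ 0.001 kg/g = 512500 J/kg
512500 J/kg ÷ 1055.06 J/BTU × 14.5939 kg/slug = 7089.05 BTU/slug

7090 BTU/slug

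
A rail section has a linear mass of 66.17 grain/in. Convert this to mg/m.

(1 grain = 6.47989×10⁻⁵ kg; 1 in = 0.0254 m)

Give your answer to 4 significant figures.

66.17 grain/in × 6.47989×10⁻⁵ kg/grain ÷ 0.0254 m/in = 0.168809 kg/m
0.168809 kg/m ÷ 10⁻⁶ kg/mg = 168809 mg/m

1.688×10⁵ mg/m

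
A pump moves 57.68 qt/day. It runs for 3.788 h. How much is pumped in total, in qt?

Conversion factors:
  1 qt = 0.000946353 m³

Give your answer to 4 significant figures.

57.68 qt/day → 6.31778×10⁻⁷ m³/s
3.788 h → 13636.8 s
V = Q × t = 6.31778×10⁻⁷ × 13636.8 = 0.00861543 m³
In qt: 0.00861543 / 0.000946353 = 9.10382 qt

9.104 qt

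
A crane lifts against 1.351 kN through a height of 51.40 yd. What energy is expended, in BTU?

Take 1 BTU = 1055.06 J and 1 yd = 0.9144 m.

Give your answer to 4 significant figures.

60.18 BTU

1.351 kN × 1000 = 1351 N
51.40 yd × 0.9144 = 47.0002 m
W = F × d = 1351 N × 47.0002 m = 63497.3 J
63497.3 J ÷ (1055.06 J/BTU) = 60.1836 BTU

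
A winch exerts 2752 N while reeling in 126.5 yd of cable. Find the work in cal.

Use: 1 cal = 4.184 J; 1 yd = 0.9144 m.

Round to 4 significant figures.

7.608×10⁴ cal

126.5 yd × 0.9144 → 115.672 m
W = F × d = 2752 N × 115.672 m = 318329 J
318329 J ÷ (4.184 J/cal) = 76082.5 cal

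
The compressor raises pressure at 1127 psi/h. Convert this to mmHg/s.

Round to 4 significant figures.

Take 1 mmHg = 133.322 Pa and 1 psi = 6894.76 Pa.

16.19 mmHg/s

1127 psi/h × 6894.76 Pa/psi ÷ 3600 s/h = 2158.44 Pa/s
2158.44 Pa/s ÷ 133.322 Pa/mmHg = 16.1897 mmHg/s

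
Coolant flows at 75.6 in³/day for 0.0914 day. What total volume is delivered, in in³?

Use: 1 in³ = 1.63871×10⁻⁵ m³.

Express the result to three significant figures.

75.6 in³/day → 1.43387×10⁻⁸ m³/s
0.0914 day → 7896.96 s
V = Q × t = 1.43387×10⁻⁸ × 7896.96 = 1.13232×10⁻⁴ m³
In in³: 1.13232×10⁻⁴ / 1.63871×10⁻⁵ = 6.90983 in³

6.91 in³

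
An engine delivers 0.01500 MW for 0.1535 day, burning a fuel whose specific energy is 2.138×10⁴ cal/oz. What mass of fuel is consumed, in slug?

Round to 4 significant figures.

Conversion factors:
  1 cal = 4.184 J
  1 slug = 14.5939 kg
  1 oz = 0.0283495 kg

0.01500 MW → 15000 W
0.1535 day → 13262.4 s
E = P × t = 15000 × 13262.4 = 1.98936×10⁸ J
2.138×10⁴ cal/oz → 3.1554×10⁶ J/kg
m = E / e_s = 1.98936×10⁸ / 3.1554×10⁶ = 63.0462 kg
In slug: 63.0462 / 14.5939 = 4.32004 slug

4.320 slug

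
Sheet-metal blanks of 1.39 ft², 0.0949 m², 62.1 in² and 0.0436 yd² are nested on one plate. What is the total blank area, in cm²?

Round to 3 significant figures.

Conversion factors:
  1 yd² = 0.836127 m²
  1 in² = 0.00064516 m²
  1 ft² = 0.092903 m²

3010 cm²

1.39 ft² × 0.092903 = 0.129135 m²
0.0949 m² (already m²)
62.1 in² × 0.00064516 = 0.0400644 m²
0.0436 yd² × 0.836127 = 0.0364551 m²
Combined: 0.129135 + 0.0949 + 0.0400644 + 0.0364551 = 0.300554 m²
In cm²: 0.300554 / 0.0001 = 3005.54 cm²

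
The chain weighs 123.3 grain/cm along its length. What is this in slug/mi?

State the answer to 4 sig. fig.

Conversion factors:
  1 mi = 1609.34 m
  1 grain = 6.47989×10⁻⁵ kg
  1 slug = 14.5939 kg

123.3 grain/cm × 6.47989×10⁻⁵ kg/grain ÷ 0.01 m/cm = 0.79897 kg/m
0.79897 kg/m ÷ 14.5939 kg/slug × 1609.34 m/mi = 88.1063 slug/mi

88.11 slug/mi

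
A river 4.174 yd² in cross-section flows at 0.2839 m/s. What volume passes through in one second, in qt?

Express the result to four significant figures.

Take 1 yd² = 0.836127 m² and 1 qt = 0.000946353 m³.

1047 qt

4.174 yd² × 0.836127 → 3.48999 m²
V = v × A × t = 0.2839 m/s × 3.48999 m² × 1 s = 0.990808 m³
0.990808 m³ ÷ (0.000946353 m³/qt) = 1046.98 qt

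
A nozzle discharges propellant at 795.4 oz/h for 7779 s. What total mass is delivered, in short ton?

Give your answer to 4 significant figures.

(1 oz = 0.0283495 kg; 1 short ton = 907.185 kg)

795.4 oz/h → 0.00626366 kg/s
m = ṁ × t = 0.00626366 × 7779 = 48.725 kg
In short ton: 48.725 / 907.185 = 0.0537101 short ton

0.05371 short ton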